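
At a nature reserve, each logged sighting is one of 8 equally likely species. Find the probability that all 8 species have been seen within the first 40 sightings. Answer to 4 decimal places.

By inclusion–exclusion over which species are missing,
P(all seen) = Σ_{j=0}^{8} (-1)^j C(8,j)((8-j)/8)^40
= 1.00000 - 0.03832 + 0.00028 - 0.00000 + 0.00000 - 0.00000 + 0.00000 - 0.00000 + 0.00000
= 0.96196.

0.9620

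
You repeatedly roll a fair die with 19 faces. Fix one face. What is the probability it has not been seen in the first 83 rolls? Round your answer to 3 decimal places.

Each roll misses the fixed face with probability (19-1)/19 = 18/19, independently.
P(still missing after 83) = (18/19)^83 = 0.0112.

0.011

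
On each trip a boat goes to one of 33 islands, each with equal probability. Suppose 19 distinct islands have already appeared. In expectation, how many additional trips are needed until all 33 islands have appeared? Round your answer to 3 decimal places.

With k distinct islands already seen, the next new one takes an expected 33/(33-k) trips.
Sum over k = 19,...,32: E = 33/14 + 33/13 + 33/12 + ... + 33/2 + 33/1 = 107.3016.

107.302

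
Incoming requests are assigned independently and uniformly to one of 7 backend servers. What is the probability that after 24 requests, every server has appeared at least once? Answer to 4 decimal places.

0.8334

Let A_i be the event that server i is missing after 24 requests. By inclusion–exclusion on the A_i,
P(all seen) = Σ_{j=0}^{7} (-1)^j C(7,j)((7-j)/7)^24
= 1.00000 - 0.17313 + 0.00653 - 0.00005 + 0.00000 - 0.00000 + 0.00000 - 0.00000
= 0.83335.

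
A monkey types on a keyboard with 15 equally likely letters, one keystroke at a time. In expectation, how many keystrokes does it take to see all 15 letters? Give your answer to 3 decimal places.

49.773

After k distinct letters have appeared, the next keystroke gives a new one with probability (15-k)/15, so the expected wait for the (k+1)-th is 15/(15-k).
E[T] = 15/15 + 15/14 + 15/13 + ... + 15/2 + 15/1 = 15·H_{15}.
H_{15} = 3.3182, so E[T] = 49.7734.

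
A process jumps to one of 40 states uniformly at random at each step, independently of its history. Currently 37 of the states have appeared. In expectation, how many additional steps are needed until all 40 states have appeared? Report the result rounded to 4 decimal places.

From k distinct to k+1 distinct takes on average 40/(40-k) steps.
Sum over k = 37,...,39: E = 40/3 + 40/2 + 40/1 = 73.33333.

73.3333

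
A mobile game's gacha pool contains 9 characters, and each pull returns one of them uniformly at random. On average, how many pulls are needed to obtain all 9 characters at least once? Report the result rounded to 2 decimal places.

Split into phases: going from k distinct to k+1 distinct takes on average 9/(9-k) pulls.
E[T] = 9/9 + 9/8 + 9/7 + ... + 9/2 + 9/1 = 9·H_{9}.
H_{9} = 2.829, so E[T] = 25.461.

25.46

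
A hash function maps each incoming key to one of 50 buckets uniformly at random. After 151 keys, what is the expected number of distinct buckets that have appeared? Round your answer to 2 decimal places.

47.63

For each bucket, P(seen in 151 keys) = 1 - (49/50)^151 = 0.953.
By linearity of expectation, E[distinct seen] = 50·(1 - (49/50)^151) = 47.633.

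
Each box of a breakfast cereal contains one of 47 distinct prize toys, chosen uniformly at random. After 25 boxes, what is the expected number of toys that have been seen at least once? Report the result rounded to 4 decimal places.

For each toy, P(seen in 25 boxes) = 1 - (46/47)^25 = 0.41588.
By linearity of expectation, E[distinct seen] = 47·(1 - (46/47)^25) = 19.54653.

19.5465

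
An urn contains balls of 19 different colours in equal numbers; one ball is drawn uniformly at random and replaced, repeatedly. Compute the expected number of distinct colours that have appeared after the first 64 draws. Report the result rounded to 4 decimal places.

18.4030

For each colour, P(seen in 64 draws) = 1 - (18/19)^64 = 0.96858.
By linearity of expectation, E[distinct seen] = 19·(1 - (18/19)^64) = 18.40301.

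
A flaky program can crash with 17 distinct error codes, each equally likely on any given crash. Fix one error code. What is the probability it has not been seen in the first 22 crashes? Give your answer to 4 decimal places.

0.2635

Each crash misses the fixed error code with probability (17-1)/17 = 16/17, independently.
P(still missing after 22) = (16/17)^22 = 0.26349.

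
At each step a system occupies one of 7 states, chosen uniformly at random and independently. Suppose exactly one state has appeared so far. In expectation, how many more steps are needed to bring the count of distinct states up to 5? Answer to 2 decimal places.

From k distinct to k+1 distinct takes on average 7/(7-k) steps.
Sum over k = 1,...,4: E = 7/6 + 7/5 + 7/4 + 7/3 = 6.650.

6.65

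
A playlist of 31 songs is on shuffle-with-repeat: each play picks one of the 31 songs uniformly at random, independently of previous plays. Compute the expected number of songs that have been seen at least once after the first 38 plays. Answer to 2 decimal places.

22.08

For each song, P(seen in 38 plays) = 1 - (30/31)^38 = 0.712.
By linearity of expectation, E[distinct seen] = 31·(1 - (30/31)^38) = 22.083.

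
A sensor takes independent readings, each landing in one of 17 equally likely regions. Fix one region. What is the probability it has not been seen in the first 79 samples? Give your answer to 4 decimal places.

0.0083

Each sample misses the fixed region with probability (17-1)/17 = 16/17, independently.
P(still missing after 79) = (16/17)^79 = 0.00832.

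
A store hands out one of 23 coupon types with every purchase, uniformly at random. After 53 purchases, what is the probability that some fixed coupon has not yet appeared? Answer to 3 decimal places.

0.095

Each purchase misses the fixed coupon with probability (23-1)/23 = 22/23, independently.
P(still missing after 53) = (22/23)^53 = 0.0948.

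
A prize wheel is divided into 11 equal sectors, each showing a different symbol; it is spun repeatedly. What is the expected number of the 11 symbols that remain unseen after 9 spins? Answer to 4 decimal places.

4.6651

For each symbol, P(unseen after 9) = (10/11)^9 = 0.42410.
By linearity of expectation, E[unseen] = 11·(10/11)^9 = 4.66507.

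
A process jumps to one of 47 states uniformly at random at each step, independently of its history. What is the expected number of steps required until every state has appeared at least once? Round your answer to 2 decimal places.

208.58

Split into phases: going from k distinct to k+1 distinct takes on average 47/(47-k) steps.
E[T] = 47/47 + 47/46 + 47/45 + ... + 47/2 + 47/1 = 47·H_{47}.
H_{47} = 4.438, so E[T] = 208.584.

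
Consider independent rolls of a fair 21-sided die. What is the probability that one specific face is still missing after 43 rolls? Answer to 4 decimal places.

Each roll misses the fixed face with probability (21-1)/21 = 20/21, independently.
P(still missing after 43) = (20/21)^43 = 0.12270.

0.1227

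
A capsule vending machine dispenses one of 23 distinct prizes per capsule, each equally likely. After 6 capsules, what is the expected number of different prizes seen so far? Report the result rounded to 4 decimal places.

For each prize, P(seen in 6 capsules) = 1 - (22/23)^6 = 0.23411.
By linearity of expectation, E[distinct seen] = 23·(1 - (22/23)^6) = 5.38442.

5.3844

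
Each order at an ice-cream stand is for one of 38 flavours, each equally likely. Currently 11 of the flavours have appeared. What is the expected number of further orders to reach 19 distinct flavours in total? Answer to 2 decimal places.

The wait to go from k to k+1 distinct flavours is geometric with mean 38/(38-k).
Sum over k = 11,...,18: E = 38/27 + 38/26 + 38/25 + ... + 38/21 + 38/20 = 13.061.

13.06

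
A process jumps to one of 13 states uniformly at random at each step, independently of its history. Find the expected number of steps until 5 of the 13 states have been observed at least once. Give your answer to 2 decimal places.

With k distinct states already seen, the next new one arrives after an expected 13/(13-k) steps.
Sum over k = 0,...,4: E = 13/13 + 13/12 + 13/11 + 13/10 + 13/9 = 6.010.

6.01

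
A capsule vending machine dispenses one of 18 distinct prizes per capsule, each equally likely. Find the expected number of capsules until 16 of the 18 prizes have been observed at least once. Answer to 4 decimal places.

Going from k to k+1 distinct takes a geometric number of capsules with mean 18/(18-k).
Sum over k = 0,...,15: E = 18/18 + 18/17 + 18/16 + ... + 18/4 + 18/3 = 35.91195.

35.9119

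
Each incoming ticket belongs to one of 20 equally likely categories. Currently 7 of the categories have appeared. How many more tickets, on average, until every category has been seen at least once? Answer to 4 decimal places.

From k distinct to k+1 distinct takes on average 20/(20-k) tickets.
Sum over k = 7,...,19: E = 20/13 + 20/12 + 20/11 + ... + 20/2 + 20/1 = 63.60268.

63.6027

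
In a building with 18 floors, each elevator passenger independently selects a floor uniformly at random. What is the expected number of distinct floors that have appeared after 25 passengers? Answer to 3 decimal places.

For each floor, P(seen in 25 passengers) = 1 - (17/18)^25 = 0.7604.
By linearity of expectation, E[distinct seen] = 18·(1 - (17/18)^25) = 13.6880.

13.688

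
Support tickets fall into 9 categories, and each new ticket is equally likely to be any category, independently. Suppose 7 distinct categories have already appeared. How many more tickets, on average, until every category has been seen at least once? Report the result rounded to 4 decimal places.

With k distinct categories already seen, the next new one takes an expected 9/(9-k) tickets.
Sum over k = 7,...,8: E = 9/2 + 9/1 = 13.50000.

13.5000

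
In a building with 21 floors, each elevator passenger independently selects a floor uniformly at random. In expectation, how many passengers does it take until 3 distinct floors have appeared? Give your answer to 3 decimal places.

Going from k to k+1 distinct takes a geometric number of passengers with mean 21/(21-k).
Sum over k = 0,...,2: E = 21/21 + 21/20 + 21/19 = 3.1553.

3.155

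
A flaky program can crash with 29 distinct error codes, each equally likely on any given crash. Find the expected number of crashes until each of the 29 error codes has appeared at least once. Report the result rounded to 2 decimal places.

114.89

Split into phases: going from k distinct to k+1 distinct takes on average 29/(29-k) crashes.
E[T] = 29/29 + 29/28 + 29/27 + ... + 29/2 + 29/1 = 29·H_{29}.
H_{29} = 3.962, so E[T] = 114.888.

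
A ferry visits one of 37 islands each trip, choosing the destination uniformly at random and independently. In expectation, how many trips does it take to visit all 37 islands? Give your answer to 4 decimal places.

155.4587

After k distinct islands have appeared, the next trip gives a new one with probability (37-k)/37, so the expected wait for the (k+1)-th is 37/(37-k).
E[T] = 37/37 + 37/36 + 37/35 + ... + 37/2 + 37/1 = 37·H_{37}.
H_{37} = 4.20159, so E[T] = 155.45869.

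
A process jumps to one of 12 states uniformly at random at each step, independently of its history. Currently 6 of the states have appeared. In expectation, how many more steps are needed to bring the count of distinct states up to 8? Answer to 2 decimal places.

4.40

From k distinct to k+1 distinct takes on average 12/(12-k) steps.
Sum over k = 6,...,7: E = 12/6 + 12/5 = 4.400.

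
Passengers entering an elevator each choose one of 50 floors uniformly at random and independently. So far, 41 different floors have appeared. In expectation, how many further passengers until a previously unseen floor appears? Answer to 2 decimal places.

5.56

The number of passengers until the next new floor is geometric with success probability 9/50, so its mean is 50/9.
E = 50/9 = 5.556.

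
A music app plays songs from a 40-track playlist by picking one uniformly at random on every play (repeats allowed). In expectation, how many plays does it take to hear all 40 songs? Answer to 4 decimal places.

171.1417

The wait to go from k to k+1 distinct songs is geometric with mean 40/(40-k).
E[T] = 40/40 + 40/39 + 40/38 + ... + 40/2 + 40/1 = 40·H_{40}.
H_{40} = 4.27854, so E[T] = 171.14172.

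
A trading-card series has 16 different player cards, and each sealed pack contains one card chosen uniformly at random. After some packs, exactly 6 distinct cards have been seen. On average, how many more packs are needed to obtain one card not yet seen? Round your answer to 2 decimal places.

Each pack yields a new card with probability (16-6)/16 = 10/16, so the wait is geometric with mean 16/10.
E = 16/10 = 1.600.

1.60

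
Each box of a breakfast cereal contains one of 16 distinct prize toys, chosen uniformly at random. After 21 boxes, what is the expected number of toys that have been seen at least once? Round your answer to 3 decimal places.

For each toy, P(seen in 21 boxes) = 1 - (15/16)^21 = 0.7421.
By linearity of expectation, E[distinct seen] = 16·(1 - (15/16)^21) = 11.8741.

11.874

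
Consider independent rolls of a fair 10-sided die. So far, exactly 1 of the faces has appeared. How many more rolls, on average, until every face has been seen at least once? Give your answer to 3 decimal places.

From k distinct to k+1 distinct takes on average 10/(10-k) rolls.
Sum over k = 1,...,9: E = 10/9 + 10/8 + 10/7 + ... + 10/2 + 10/1 = 28.2897.

28.290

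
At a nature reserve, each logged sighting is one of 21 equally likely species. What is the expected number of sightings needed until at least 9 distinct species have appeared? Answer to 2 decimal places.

11.39

Going from k to k+1 distinct takes a geometric number of sightings with mean 21/(21-k).
Sum over k = 0,...,8: E = 21/21 + 21/20 + 21/19 + ... + 21/14 + 21/13 = 11.385.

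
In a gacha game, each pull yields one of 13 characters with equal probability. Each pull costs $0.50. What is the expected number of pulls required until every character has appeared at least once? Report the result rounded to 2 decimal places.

After k distinct characters have appeared, the next pull gives a new one with probability (13-k)/13, so the expected wait for the (k+1)-th is 13/(13-k).
E[T] = 13/13 + 13/12 + 13/11 + ... + 13/2 + 13/1 = 13·H_{13}.
H_{13} = 3.180, so E[T] = 41.342.

41.34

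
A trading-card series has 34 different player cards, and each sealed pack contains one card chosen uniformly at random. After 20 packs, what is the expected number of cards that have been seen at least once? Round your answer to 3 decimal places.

15.285

For each card, P(seen in 20 packs) = 1 - (33/34)^20 = 0.4496.
By linearity of expectation, E[distinct seen] = 34·(1 - (33/34)^20) = 15.2855.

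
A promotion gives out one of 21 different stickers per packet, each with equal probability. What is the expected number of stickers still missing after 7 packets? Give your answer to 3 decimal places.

14.924

For each sticker, P(unseen after 7) = (20/21)^7 = 0.7107.
By linearity of expectation, E[unseen] = 21·(20/21)^7 = 14.9243.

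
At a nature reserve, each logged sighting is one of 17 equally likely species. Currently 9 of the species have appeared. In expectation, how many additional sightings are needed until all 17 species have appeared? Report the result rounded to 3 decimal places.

46.204

With k distinct species already seen, the next new one takes an expected 17/(17-k) sightings.
Sum over k = 9,...,16: E = 17/8 + 17/7 + 17/6 + ... + 17/2 + 17/1 = 46.2036.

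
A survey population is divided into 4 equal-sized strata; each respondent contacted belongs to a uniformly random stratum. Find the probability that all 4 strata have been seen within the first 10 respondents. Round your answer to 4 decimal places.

0.7806

Let A_i be the event that stratum i is missing after 10 respondents. By inclusion–exclusion on the A_i,
P(all seen) = Σ_{j=0}^{4} (-1)^j C(4,j)((4-j)/4)^10
= 1.00000 - 0.22525 + 0.00586 - 0.00000 + 0.00000
= 0.78060.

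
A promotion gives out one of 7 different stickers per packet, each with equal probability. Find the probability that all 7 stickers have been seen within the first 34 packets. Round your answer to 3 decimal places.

0.963

Let A_i be the event that sticker i is missing after 34 packets. By inclusion–exclusion on the A_i,
P(all seen) = Σ_{j=0}^{7} (-1)^j C(7,j)((7-j)/7)^34
= 1.0000 - 0.0371 + 0.0002 - 0.0000 + 0.0000 - 0.0000 + 0.0000 - 0.0000
= 0.9632.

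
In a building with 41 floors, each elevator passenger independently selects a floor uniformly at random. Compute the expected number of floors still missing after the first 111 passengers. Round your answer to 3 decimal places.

For each floor, P(unseen after 111) = (40/41)^111 = 0.0645.
By linearity of expectation, E[unseen] = 41·(40/41)^111 = 2.6451.

2.645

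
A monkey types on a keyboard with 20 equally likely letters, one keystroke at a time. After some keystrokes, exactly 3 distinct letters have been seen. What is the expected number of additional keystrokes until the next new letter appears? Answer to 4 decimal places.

The number of keystrokes until the next new letter is geometric with success probability 17/20, so its mean is 20/17.
E = 20/17 = 1.17647.

1.1765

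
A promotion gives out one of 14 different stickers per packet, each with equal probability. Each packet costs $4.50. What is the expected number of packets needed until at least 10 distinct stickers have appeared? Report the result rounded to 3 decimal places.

16.355

With k distinct stickers already seen, the next new one arrives after an expected 14/(14-k) packets.
Sum over k = 0,...,9: E = 14/14 + 14/13 + 14/12 + ... + 14/6 + 14/5 = 16.3552.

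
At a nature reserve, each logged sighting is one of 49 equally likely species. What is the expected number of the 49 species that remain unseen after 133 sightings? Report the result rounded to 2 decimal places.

3.16

For each species, P(unseen after 133) = (48/49)^133 = 0.064.
By linearity of expectation, E[unseen] = 49·(48/49)^133 = 3.156.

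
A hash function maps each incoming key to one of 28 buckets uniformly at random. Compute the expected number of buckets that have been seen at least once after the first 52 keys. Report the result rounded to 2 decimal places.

23.77

For each bucket, P(seen in 52 keys) = 1 - (27/28)^52 = 0.849.
By linearity of expectation, E[distinct seen] = 28·(1 - (27/28)^52) = 23.775.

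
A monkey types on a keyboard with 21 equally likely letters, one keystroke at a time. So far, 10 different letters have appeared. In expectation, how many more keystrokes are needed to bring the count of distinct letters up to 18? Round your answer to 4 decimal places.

24.9174

From k distinct to k+1 distinct takes on average 21/(21-k) keystrokes.
Sum over k = 10,...,17: E = 21/11 + 21/10 + 21/9 + ... + 21/5 + 21/4 = 24.91742.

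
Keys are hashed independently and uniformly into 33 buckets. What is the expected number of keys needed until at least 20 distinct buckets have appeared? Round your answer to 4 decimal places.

With k distinct buckets already seen, the next new one arrives after an expected 33/(33-k) keys.
Sum over k = 0,...,19: E = 33/33 + 33/32 + 33/31 + ... + 33/15 + 33/14 = 29.98593.

29.9859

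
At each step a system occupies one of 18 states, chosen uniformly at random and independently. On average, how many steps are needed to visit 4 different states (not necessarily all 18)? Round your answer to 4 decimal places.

4.3838

Going from k to k+1 distinct takes a geometric number of steps with mean 18/(18-k).
Sum over k = 0,...,3: E = 18/18 + 18/17 + 18/16 + 18/15 = 4.38382.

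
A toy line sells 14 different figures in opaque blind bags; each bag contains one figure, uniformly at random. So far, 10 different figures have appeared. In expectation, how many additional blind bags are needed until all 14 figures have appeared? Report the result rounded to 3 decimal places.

29.167

From k distinct to k+1 distinct takes on average 14/(14-k) blind bags.
Sum over k = 10,...,13: E = 14/4 + 14/3 + 14/2 + 14/1 = 29.1667.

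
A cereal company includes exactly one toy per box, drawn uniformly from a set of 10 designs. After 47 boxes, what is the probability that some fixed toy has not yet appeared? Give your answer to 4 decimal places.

On each box the fixed toy fails to appear with probability 9/10.
P(still missing after 47) = (9/10)^47 = 0.00707.

0.0071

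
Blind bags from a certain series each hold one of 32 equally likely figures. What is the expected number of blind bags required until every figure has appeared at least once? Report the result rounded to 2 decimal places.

Split into phases: going from k distinct to k+1 distinct takes on average 32/(32-k) blind bags.
E[T] = 32/32 + 32/31 + 32/30 + ... + 32/2 + 32/1 = 32·H_{32}.
H_{32} = 4.058, so E[T] = 129.872.

129.87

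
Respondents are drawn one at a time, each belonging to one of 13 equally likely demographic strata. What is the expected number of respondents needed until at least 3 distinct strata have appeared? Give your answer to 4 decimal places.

Going from k to k+1 distinct takes a geometric number of respondents with mean 13/(13-k).
Sum over k = 0,...,2: E = 13/13 + 13/12 + 13/11 = 3.26515.

3.2652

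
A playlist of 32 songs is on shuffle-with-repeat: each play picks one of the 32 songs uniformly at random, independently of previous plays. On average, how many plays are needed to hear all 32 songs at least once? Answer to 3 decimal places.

Split into phases: going from k distinct to k+1 distinct takes on average 32/(32-k) plays.
E[T] = 32/32 + 32/31 + 32/30 + ... + 32/2 + 32/1 = 32·H_{32}.
H_{32} = 4.0585, so E[T] = 129.8718.

129.872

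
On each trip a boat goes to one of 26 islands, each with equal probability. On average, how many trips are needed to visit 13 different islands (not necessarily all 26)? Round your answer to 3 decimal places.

17.531

With k distinct islands already seen, the next new one arrives after an expected 26/(26-k) trips.
Sum over k = 0,...,12: E = 26/26 + 26/25 + 26/24 + ... + 26/15 + 26/14 = 17.5314.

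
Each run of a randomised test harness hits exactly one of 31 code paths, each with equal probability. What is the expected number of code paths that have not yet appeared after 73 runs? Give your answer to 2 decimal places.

For each code path, P(unseen after 73) = (30/31)^73 = 0.091.
By linearity of expectation, E[unseen] = 31·(30/31)^73 = 2.830.

2.83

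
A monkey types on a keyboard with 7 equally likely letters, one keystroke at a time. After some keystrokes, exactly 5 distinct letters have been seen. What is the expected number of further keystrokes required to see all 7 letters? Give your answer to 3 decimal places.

The wait to go from k to k+1 distinct letters is geometric with mean 7/(7-k).
Sum over k = 5,...,6: E = 7/2 + 7/1 = 10.5000.

10.500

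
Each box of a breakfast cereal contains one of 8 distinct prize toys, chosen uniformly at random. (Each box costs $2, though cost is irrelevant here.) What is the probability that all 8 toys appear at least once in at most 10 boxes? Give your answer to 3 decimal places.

0.028

By inclusion–exclusion over which toys are missing,
P(all seen) = Σ_{j=0}^{8} (-1)^j C(8,j)((8-j)/8)^10
= 1.0000 - 2.1046 + 1.5768 - 0.5093 + 0.0684 - 0.0031 + 0.0000 - 0.0000 + 0.0000
= 0.0282.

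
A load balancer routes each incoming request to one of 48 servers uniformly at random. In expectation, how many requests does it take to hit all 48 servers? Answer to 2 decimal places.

The wait to go from k to k+1 distinct servers is geometric with mean 48/(48-k).
E[T] = 48/48 + 48/47 + 48/46 + ... + 48/2 + 48/1 = 48·H_{48}.
H_{48} = 4.459, so E[T] = 214.022.

214.02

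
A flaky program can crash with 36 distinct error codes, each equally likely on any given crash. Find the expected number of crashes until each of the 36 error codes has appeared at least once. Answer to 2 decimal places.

150.28

After k distinct error codes have appeared, the next crash gives a new one with probability (36-k)/36, so the expected wait for the (k+1)-th is 36/(36-k).
E[T] = 36/36 + 36/35 + 36/34 + ... + 36/2 + 36/1 = 36·H_{36}.
H_{36} = 4.175, so E[T] = 150.284.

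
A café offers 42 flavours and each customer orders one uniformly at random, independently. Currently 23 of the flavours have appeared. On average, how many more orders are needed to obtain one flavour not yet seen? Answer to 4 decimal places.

Each order yields a new flavour with probability (42-23)/42 = 19/42, so the wait is geometric with mean 42/19.
E = 42/19 = 2.21053.

2.2105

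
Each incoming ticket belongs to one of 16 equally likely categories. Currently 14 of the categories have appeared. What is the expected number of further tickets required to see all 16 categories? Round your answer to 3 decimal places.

24.000

With k distinct categories already seen, the next new one takes an expected 16/(16-k) tickets.
Sum over k = 14,...,15: E = 16/2 + 16/1 = 24.0000.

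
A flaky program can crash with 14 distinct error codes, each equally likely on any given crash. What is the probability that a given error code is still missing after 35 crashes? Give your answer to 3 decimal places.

On each crash the fixed error code fails to appear with probability 13/14.
P(still missing after 35) = (13/14)^35 = 0.0747.

0.075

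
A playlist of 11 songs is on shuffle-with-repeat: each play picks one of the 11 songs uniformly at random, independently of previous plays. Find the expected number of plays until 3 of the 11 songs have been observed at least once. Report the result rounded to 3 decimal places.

3.322

Going from k to k+1 distinct takes a geometric number of plays with mean 11/(11-k).
Sum over k = 0,...,2: E = 11/11 + 11/10 + 11/9 = 3.3222.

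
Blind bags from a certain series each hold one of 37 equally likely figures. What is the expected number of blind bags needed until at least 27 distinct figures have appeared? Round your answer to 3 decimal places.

With k distinct figures already seen, the next new one arrives after an expected 37/(37-k) blind bags.
Sum over k = 0,...,26: E = 37/37 + 37/36 + 37/35 + ... + 37/12 + 37/11 = 47.0869.

47.087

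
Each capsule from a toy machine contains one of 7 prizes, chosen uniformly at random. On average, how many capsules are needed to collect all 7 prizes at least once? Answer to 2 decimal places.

After k distinct prizes have appeared, the next capsule gives a new one with probability (7-k)/7, so the expected wait for the (k+1)-th is 7/(7-k).
E[T] = 7/7 + 7/6 + 7/5 + ... + 7/2 + 7/1 = 7·H_{7}.
H_{7} = 2.593, so E[T] = 18.150.

18.15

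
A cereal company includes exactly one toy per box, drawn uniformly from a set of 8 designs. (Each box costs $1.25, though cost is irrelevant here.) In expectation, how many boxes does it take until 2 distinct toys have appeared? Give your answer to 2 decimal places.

2.14

With k distinct toys already seen, the next new one arrives after an expected 8/(8-k) boxes.
Sum over k = 0,...,1: E = 8/8 + 8/7 = 2.143.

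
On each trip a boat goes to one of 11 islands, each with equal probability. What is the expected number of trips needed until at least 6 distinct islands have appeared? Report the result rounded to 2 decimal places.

With k distinct islands already seen, the next new one arrives after an expected 11/(11-k) trips.
Sum over k = 0,...,5: E = 11/11 + 11/10 + 11/9 + 11/8 + 11/7 + 11/6 = 8.102.

8.10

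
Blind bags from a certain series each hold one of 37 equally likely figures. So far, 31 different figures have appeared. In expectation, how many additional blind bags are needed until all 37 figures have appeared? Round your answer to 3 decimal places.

90.650

The wait to go from k to k+1 distinct figures is geometric with mean 37/(37-k).
Sum over k = 31,...,36: E = 37/6 + 37/5 + 37/4 + 37/3 + 37/2 + 37/1 = 90.6500.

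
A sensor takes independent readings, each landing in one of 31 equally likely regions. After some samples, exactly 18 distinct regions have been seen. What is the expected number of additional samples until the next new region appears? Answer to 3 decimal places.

The number of samples until the next new region is geometric with success probability 13/31, so its mean is 31/13.
E = 31/13 = 2.3846.

2.385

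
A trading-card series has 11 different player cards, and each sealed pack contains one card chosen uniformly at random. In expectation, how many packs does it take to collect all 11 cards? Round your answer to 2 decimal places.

33.22

After k distinct cards have appeared, the next pack gives a new one with probability (11-k)/11, so the expected wait for the (k+1)-th is 11/(11-k).
E[T] = 11/11 + 11/10 + 11/9 + ... + 11/2 + 11/1 = 11·H_{11}.
H_{11} = 3.020, so E[T] = 33.219.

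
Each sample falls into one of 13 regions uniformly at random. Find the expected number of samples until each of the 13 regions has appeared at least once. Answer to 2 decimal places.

Split into phases: going from k distinct to k+1 distinct takes on average 13/(13-k) samples.
E[T] = 13/13 + 13/12 + 13/11 + ... + 13/2 + 13/1 = 13·H_{13}.
H_{13} = 3.180, so E[T] = 41.342.

41.34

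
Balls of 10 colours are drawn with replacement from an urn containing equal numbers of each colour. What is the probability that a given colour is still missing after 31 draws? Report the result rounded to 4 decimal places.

Each draw misses the fixed colour with probability (10-1)/10 = 9/10, independently.
P(still missing after 31) = (9/10)^31 = 0.03815.

0.0382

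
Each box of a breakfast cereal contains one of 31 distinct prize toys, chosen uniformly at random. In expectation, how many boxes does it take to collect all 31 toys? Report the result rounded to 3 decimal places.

124.845

After k distinct toys have appeared, the next box gives a new one with probability (31-k)/31, so the expected wait for the (k+1)-th is 31/(31-k).
E[T] = 31/31 + 31/30 + 31/29 + ... + 31/2 + 31/1 = 31·H_{31}.
H_{31} = 4.0272, so E[T] = 124.8446.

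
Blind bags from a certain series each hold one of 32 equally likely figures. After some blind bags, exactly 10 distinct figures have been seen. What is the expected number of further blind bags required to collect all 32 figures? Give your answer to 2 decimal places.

With k distinct figures already seen, the next new one takes an expected 32/(32-k) blind bags.
Sum over k = 10,...,31: E = 32/22 + 32/21 + 32/20 + ... + 32/2 + 32/1 = 118.106.

118.11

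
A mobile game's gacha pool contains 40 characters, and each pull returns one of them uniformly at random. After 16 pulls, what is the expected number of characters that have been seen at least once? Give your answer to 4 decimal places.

For each character, P(seen in 16 pulls) = 1 - (39/40)^16 = 0.33308.
By linearity of expectation, E[distinct seen] = 40·(1 - (39/40)^16) = 13.32319.

13.3232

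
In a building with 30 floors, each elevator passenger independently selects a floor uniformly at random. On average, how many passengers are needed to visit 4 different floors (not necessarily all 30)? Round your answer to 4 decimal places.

4.2170

With k distinct floors already seen, the next new one arrives after an expected 30/(30-k) passengers.
Sum over k = 0,...,3: E = 30/30 + 30/29 + 30/28 + 30/27 = 4.21702.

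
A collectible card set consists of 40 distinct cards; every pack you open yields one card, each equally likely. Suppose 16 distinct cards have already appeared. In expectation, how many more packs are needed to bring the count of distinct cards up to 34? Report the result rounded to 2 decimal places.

53.04

With k distinct cards already seen, the next new one takes an expected 40/(40-k) packs.
Sum over k = 16,...,33: E = 40/24 + 40/23 + 40/22 + ... + 40/8 + 40/7 = 53.038.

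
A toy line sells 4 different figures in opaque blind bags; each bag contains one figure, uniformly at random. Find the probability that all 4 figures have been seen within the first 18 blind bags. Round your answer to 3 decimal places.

Let A_i be the event that figure i is missing after 18 blind bags. By inclusion–exclusion on the A_i,
P(all seen) = Σ_{j=0}^{4} (-1)^j C(4,j)((4-j)/4)^18
= 1.0000 - 0.0226 + 0.0000 - 0.0000 + 0.0000
= 0.9775.

0.977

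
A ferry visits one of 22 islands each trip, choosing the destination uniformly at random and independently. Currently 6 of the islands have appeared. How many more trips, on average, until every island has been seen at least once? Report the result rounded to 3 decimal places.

74.376

The wait to go from k to k+1 distinct islands is geometric with mean 22/(22-k).
Sum over k = 6,...,21: E = 22/16 + 22/15 + 22/14 + ... + 22/2 + 22/1 = 74.3760.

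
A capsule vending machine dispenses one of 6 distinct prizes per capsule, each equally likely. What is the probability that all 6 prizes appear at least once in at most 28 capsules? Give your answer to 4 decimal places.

Let A_i be the event that prize i is missing after 28 capsules. By inclusion–exclusion on the A_i,
P(all seen) = Σ_{j=0}^{6} (-1)^j C(6,j)((6-j)/6)^28
= 1.00000 - 0.03640 + 0.00018 - 0.00000 + 0.00000 - 0.00000 + 0.00000
= 0.96378.

0.9638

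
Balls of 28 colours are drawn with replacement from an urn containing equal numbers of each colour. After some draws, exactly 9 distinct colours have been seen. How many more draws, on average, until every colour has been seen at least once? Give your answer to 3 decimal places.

99.337

With k distinct colours already seen, the next new one takes an expected 28/(28-k) draws.
Sum over k = 9,...,27: E = 28/19 + 28/18 + 28/17 + ... + 28/2 + 28/1 = 99.3367.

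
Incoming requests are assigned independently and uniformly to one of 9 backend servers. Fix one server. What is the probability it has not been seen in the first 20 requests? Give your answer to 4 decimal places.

0.0948

Each request misses the fixed server with probability (9-1)/9 = 8/9, independently.
P(still missing after 20) = (8/9)^20 = 0.09483.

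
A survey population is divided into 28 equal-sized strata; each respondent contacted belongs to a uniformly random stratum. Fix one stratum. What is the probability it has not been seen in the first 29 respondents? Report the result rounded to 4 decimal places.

On each respondent the fixed stratum fails to appear with probability 27/28.
P(still missing after 29) = (27/28)^29 = 0.34831.

0.3483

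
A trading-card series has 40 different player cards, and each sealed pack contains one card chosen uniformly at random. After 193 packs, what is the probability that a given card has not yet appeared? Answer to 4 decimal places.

Each pack misses the fixed card with probability (40-1)/40 = 39/40, independently.
P(still missing after 193) = (39/40)^193 = 0.00755.

0.0075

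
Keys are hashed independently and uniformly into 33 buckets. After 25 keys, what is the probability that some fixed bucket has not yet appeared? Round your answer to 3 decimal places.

Each key misses the fixed bucket with probability (33-1)/33 = 32/33, independently.
P(still missing after 25) = (32/33)^25 = 0.4633.

0.463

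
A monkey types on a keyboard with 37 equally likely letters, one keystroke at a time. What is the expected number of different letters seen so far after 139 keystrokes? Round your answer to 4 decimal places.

36.1793

For each letter, P(seen in 139 keystrokes) = 1 - (36/37)^139 = 0.97782.
By linearity of expectation, E[distinct seen] = 37·(1 - (36/37)^139) = 36.17925.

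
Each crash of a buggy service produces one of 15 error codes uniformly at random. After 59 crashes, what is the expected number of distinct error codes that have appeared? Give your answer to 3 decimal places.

14.744

For each error code, P(seen in 59 crashes) = 1 - (14/15)^59 = 0.9829.
By linearity of expectation, E[distinct seen] = 15·(1 - (14/15)^59) = 14.7440.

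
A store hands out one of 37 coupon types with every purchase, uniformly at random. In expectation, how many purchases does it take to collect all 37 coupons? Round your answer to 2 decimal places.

155.46

After k distinct coupons have appeared, the next purchase gives a new one with probability (37-k)/37, so the expected wait for the (k+1)-th is 37/(37-k).
E[T] = 37/37 + 37/36 + 37/35 + ... + 37/2 + 37/1 = 37·H_{37}.
H_{37} = 4.202, so E[T] = 155.459.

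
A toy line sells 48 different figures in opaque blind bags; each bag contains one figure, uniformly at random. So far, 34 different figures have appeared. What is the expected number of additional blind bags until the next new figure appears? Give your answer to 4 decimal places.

The number of blind bags until the next new figure is geometric with success probability 14/48, so its mean is 48/14.
E = 48/14 = 3.42857.

3.4286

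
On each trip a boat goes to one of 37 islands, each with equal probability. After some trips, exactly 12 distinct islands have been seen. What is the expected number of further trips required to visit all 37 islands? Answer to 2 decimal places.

141.19

From k distinct to k+1 distinct takes on average 37/(37-k) trips.
Sum over k = 12,...,36: E = 37/25 + 37/24 + 37/23 + ... + 37/2 + 37/1 = 141.190.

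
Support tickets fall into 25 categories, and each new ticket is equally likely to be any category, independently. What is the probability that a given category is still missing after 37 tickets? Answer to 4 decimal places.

On each ticket the fixed category fails to appear with probability 24/25.
P(still missing after 37) = (24/25)^37 = 0.22082.

0.2208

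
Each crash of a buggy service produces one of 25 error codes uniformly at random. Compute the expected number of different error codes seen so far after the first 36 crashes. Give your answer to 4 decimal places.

19.2495

For each error code, P(seen in 36 crashes) = 1 - (24/25)^36 = 0.76998.
By linearity of expectation, E[distinct seen] = 25·(1 - (24/25)^36) = 19.24952.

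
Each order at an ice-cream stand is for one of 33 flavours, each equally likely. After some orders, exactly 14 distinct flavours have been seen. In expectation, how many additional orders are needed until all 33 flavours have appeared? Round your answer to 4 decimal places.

The wait to go from k to k+1 distinct flavours is geometric with mean 33/(33-k).
Sum over k = 14,...,32: E = 33/19 + 33/18 + 33/17 + ... + 33/2 + 33/1 = 117.07541.

117.0754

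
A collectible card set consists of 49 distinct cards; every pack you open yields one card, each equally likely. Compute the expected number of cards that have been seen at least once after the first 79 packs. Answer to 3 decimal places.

39.389

For each card, P(seen in 79 packs) = 1 - (48/49)^79 = 0.8039.
By linearity of expectation, E[distinct seen] = 49·(1 - (48/49)^79) = 39.3891.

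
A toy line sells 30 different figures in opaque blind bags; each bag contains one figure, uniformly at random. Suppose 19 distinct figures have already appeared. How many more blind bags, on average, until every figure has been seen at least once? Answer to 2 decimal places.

From k distinct to k+1 distinct takes on average 30/(30-k) blind bags.
Sum over k = 19,...,29: E = 30/11 + 30/10 + 30/9 + ... + 30/2 + 30/1 = 90.596.

90.60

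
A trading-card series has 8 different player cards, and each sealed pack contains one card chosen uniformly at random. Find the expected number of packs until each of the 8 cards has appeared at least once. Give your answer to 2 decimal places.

21.74

The wait to go from k to k+1 distinct cards is geometric with mean 8/(8-k).
E[T] = 8/8 + 8/7 + 8/6 + ... + 8/2 + 8/1 = 8·H_{8}.
H_{8} = 2.718, so E[T] = 21.743.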